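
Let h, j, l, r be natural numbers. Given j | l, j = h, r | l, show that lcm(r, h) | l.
From j = h and j | l, h | l. r | l, so lcm(r, h) | l.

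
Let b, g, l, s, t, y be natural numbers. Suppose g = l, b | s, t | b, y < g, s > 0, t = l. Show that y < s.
g = l and y < g, therefore y < l. Since t | b and b | s, t | s. t = l, so l | s. Since s > 0, l ≤ s. From y < l, y < s.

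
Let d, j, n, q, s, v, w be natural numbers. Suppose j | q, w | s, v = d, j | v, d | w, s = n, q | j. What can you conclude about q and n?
q | n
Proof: j | q and q | j, therefore j = q. v = d and j | v, so j | d. d | w, so j | w. From w | s, j | s. Since j = q, q | s. Since s = n, q | n.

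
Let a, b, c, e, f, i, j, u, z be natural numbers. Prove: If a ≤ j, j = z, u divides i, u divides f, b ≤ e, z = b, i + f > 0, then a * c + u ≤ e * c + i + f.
Since j = z and z = b, j = b. a ≤ j, so a ≤ b. Since b ≤ e, a ≤ e. By multiplying by a non-negative, a * c ≤ e * c. Because u divides i and u divides f, u divides i + f. i + f > 0, so u ≤ i + f. Because a * c ≤ e * c, a * c + u ≤ e * c + i + f.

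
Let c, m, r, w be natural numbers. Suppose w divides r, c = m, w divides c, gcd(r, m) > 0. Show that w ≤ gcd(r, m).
Since c = m and w divides c, w divides m. Since w divides r, w divides gcd(r, m). Since gcd(r, m) > 0, w ≤ gcd(r, m).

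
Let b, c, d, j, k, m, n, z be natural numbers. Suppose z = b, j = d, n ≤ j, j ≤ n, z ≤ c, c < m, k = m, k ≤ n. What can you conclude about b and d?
b < d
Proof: n ≤ j and j ≤ n, therefore n = j. z ≤ c and c < m, therefore z < m. Since k = m and k ≤ n, m ≤ n. Since z < m, z < n. From n = j, z < j. Since j = d, z < d. Since z = b, b < d.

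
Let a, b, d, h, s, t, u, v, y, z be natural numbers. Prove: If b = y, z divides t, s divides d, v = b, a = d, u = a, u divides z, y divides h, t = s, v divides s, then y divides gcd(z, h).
v = b and b = y, so v = y. u = a and a = d, so u = d. u divides z, so d divides z. Since s divides d, s divides z. Because t = s and z divides t, z divides s. Since s divides z, s = z. Since v divides s, v divides z. Since v = y, y divides z. y divides h, so y divides gcd(z, h).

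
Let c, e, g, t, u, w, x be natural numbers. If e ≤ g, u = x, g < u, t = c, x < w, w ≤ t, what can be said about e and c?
e < c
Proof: u = x and g < u, hence g < x. e ≤ g, so e < x. Since x < w and w ≤ t, x < t. t = c, so x < c. e < x, so e < c.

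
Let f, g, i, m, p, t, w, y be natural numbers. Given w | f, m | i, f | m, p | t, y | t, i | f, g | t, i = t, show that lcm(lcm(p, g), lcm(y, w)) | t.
p | t and g | t, so lcm(p, g) | t. Since f | m and m | i, f | i. i | f, so f = i. Since i = t, f = t. Since w | f, w | t. y | t, so lcm(y, w) | t. Since lcm(p, g) | t, lcm(lcm(p, g), lcm(y, w)) | t.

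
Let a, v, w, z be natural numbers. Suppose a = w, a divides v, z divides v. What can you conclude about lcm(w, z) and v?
lcm(w, z) divides v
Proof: a = w and a divides v, so w divides v. Since z divides v, lcm(w, z) divides v.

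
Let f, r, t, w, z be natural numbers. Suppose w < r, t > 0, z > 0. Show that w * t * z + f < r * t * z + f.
From w < r and t > 0, by multiplying by a positive, w * t < r * t. Since z > 0, by multiplying by a positive, w * t * z < r * t * z. Then w * t * z + f < r * t * z + f.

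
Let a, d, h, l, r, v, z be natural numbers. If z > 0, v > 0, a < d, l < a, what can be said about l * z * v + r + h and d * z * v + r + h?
l * z * v + r + h < d * z * v + r + h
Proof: l < a and a < d, thus l < d. From z > 0, l * z < d * z. Since v > 0, l * z * v < d * z * v. Then l * z * v + r < d * z * v + r. Then l * z * v + r + h < d * z * v + r + h.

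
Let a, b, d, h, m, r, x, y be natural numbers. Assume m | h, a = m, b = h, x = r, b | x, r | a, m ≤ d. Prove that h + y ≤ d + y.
Because x = r and b | x, b | r. b = h, so h | r. r | a, so h | a. Because a = m, h | m. m | h, so m = h. Since m ≤ d, h ≤ d. Then h + y ≤ d + y.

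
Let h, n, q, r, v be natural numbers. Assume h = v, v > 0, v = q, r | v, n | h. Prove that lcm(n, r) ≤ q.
Since h = v and n | h, n | v. From r | v, lcm(n, r) | v. Since v > 0, lcm(n, r) ≤ v. v = q, so lcm(n, r) ≤ q.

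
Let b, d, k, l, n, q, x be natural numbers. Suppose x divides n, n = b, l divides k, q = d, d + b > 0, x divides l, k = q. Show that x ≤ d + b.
Since k = q and q = d, k = d. x divides l and l divides k, so x divides k. k = d, so x divides d. Since n = b and x divides n, x divides b. Since x divides d, x divides d + b. Since d + b > 0, x ≤ d + b.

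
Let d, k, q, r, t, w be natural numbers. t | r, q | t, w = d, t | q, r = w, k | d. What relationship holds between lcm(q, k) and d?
lcm(q, k) | d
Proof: From r = w and w = d, r = d. Because t | q and q | t, t = q. t | r, so q | r. r = d, so q | d. k | d, so lcm(q, k) | d.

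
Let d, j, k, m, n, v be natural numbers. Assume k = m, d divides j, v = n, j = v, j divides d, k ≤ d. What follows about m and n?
m ≤ n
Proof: d divides j and j divides d, therefore d = j. Since j = v, d = v. Since v = n, d = n. Since k = m and k ≤ d, m ≤ d. From d = n, m ≤ n.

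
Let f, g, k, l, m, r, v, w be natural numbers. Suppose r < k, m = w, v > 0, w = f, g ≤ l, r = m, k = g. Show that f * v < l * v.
Since r = m and m = w, r = w. w = f, so r = f. k = g and r < k, thus r < g. g ≤ l, so r < l. r = f, so f < l. Combined with v > 0, by multiplying by a positive, f * v < l * v.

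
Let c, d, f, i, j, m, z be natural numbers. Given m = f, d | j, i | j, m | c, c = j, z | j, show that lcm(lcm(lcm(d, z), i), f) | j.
d | j and z | j, so lcm(d, z) | j. Since i | j, lcm(lcm(d, z), i) | j. From c = j and m | c, m | j. m = f, so f | j. Because lcm(lcm(d, z), i) | j, lcm(lcm(lcm(d, z), i), f) | j.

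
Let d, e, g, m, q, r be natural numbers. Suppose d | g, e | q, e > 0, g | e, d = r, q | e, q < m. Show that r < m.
e | q and q | e, hence e = q. d | g and g | e, thus d | e. e > 0, so d ≤ e. d = r, so r ≤ e. e = q, so r ≤ q. Since q < m, r < m.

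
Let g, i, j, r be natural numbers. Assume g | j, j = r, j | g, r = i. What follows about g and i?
g = i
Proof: g | j and j | g, hence g = j. j = r, so g = r. Since r = i, g = i.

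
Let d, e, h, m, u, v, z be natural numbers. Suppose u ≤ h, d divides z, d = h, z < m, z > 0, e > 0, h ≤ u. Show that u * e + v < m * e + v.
Since h ≤ u and u ≤ h, h = u. Since d = h, d = u. d divides z and z > 0, thus d ≤ z. Since d = u, u ≤ z. From z < m, u < m. From e > 0, by multiplying by a positive, u * e < m * e. Then u * e + v < m * e + v.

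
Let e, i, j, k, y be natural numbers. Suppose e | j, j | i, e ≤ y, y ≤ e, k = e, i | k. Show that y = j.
y ≤ e and e ≤ y, thus y = e. k = e and i | k, so i | e. j | i, so j | e. e | j, so e = j. Since y = e, y = j.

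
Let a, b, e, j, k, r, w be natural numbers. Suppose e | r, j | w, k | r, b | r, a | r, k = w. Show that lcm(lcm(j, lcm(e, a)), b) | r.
k = w and k | r, therefore w | r. Since j | w, j | r. Since e | r and a | r, lcm(e, a) | r. j | r, so lcm(j, lcm(e, a)) | r. Because b | r, lcm(lcm(j, lcm(e, a)), b) | r.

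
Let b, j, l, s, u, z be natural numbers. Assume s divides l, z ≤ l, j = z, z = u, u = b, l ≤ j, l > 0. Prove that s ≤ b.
j = z and l ≤ j, therefore l ≤ z. z ≤ l, so l = z. z = u, so l = u. u = b, so l = b. s divides l and l > 0, therefore s ≤ l. Since l = b, s ≤ b.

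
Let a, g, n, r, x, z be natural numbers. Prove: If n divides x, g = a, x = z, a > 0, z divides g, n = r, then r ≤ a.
Since x = z and n divides x, n divides z. z divides g, so n divides g. Since g = a, n divides a. From n = r, r divides a. Since a > 0, r ≤ a.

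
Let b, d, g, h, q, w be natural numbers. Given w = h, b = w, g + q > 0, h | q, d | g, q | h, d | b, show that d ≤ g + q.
h | q and q | h, hence h = q. Since w = h, w = q. b = w, so b = q. Since d | b, d | q. d | g, so d | g + q. From g + q > 0, d ≤ g + q.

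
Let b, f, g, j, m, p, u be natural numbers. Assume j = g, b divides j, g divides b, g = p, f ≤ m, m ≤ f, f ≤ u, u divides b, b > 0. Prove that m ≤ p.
From j = g and b divides j, b divides g. g divides b, so b = g. g = p, so b = p. From f ≤ m and m ≤ f, f = m. Since f ≤ u, m ≤ u. From u divides b and b > 0, u ≤ b. m ≤ u, so m ≤ b. b = p, so m ≤ p.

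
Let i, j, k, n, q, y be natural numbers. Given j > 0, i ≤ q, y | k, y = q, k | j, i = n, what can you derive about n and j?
n ≤ j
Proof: i = n and i ≤ q, thus n ≤ q. y | k and k | j, so y | j. Because y = q, q | j. Because j > 0, q ≤ j. Since n ≤ q, n ≤ j.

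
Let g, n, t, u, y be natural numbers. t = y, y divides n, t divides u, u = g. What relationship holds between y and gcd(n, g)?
y divides gcd(n, g)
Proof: From t = y and t divides u, y divides u. Because u = g, y divides g. Since y divides n, y divides gcd(n, g).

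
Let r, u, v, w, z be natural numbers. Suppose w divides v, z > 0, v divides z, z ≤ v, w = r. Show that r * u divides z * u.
v divides z and z > 0, therefore v ≤ z. z ≤ v, so v = z. Since w divides v, w divides z. w = r, so r divides z. Then r * u divides z * u.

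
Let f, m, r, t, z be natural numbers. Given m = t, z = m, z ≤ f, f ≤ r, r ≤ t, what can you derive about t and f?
t = f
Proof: Because f ≤ r and r ≤ t, f ≤ t. z = m and z ≤ f, thus m ≤ f. m = t, so t ≤ f. f ≤ t, so f = t. Then t = f.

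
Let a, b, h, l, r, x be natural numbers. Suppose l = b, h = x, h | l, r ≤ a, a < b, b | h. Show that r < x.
Because l = b and h | l, h | b. Since b | h, b = h. Since h = x, b = x. r ≤ a and a < b, hence r < b. b = x, so r < x.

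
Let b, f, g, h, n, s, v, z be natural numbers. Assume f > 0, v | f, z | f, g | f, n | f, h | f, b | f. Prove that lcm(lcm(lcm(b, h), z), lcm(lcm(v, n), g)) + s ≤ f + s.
b | f and h | f, therefore lcm(b, h) | f. Since z | f, lcm(lcm(b, h), z) | f. v | f and n | f, so lcm(v, n) | f. g | f, so lcm(lcm(v, n), g) | f. From lcm(lcm(b, h), z) | f, lcm(lcm(lcm(b, h), z), lcm(lcm(v, n), g)) | f. Since f > 0, lcm(lcm(lcm(b, h), z), lcm(lcm(v, n), g)) ≤ f. Then lcm(lcm(lcm(b, h), z), lcm(lcm(v, n), g)) + s ≤ f + s.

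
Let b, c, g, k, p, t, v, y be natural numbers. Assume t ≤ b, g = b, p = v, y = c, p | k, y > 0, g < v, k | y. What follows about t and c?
t < c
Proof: Since g = b and g < v, b < v. t ≤ b, so t < v. Since p = v and p | k, v | k. k | y, so v | y. y > 0, so v ≤ y. y = c, so v ≤ c. t < v, so t < c.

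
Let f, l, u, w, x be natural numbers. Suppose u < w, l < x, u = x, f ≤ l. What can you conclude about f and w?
f < w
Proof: From f ≤ l and l < x, f < x. u = x and u < w, thus x < w. Since f < x, f < w.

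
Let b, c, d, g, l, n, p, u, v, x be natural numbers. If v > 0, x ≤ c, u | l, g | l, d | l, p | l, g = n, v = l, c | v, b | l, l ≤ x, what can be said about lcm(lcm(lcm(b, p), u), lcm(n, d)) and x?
lcm(lcm(lcm(b, p), u), lcm(n, d)) | x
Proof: c | v and v > 0, thus c ≤ v. Since v = l, c ≤ l. From x ≤ c, x ≤ l. l ≤ x, so l = x. From b | l and p | l, lcm(b, p) | l. Since u | l, lcm(lcm(b, p), u) | l. g = n and g | l, therefore n | l. d | l, so lcm(n, d) | l. Since lcm(lcm(b, p), u) | l, lcm(lcm(lcm(b, p), u), lcm(n, d)) | l. l = x, so lcm(lcm(lcm(b, p), u), lcm(n, d)) | x.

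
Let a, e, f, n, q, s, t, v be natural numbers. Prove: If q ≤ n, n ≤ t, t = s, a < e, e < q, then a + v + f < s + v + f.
e < q and q ≤ n, so e < n. a < e, so a < n. t = s and n ≤ t, therefore n ≤ s. a < n, so a < s. Then a + v < s + v. Then a + v + f < s + v + f.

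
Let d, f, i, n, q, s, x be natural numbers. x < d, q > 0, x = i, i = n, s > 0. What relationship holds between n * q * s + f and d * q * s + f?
n * q * s + f < d * q * s + f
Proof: From x = i and i = n, x = n. Since x < d, n < d. Because q > 0, by multiplying by a positive, n * q < d * q. Combining with s > 0, by multiplying by a positive, n * q * s < d * q * s. Then n * q * s + f < d * q * s + f.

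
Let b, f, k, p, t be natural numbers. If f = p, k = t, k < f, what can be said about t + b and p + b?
t + b < p + b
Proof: From k = t and k < f, t < f. Since f = p, t < p. Then t + b < p + b.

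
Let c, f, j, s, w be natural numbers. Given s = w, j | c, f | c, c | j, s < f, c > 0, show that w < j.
From c | j and j | c, c = j. s = w and s < f, therefore w < f. Because f | c and c > 0, f ≤ c. w < f, so w < c. c = j, so w < j.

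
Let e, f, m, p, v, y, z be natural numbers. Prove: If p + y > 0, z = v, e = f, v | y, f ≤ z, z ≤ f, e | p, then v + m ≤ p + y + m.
f ≤ z and z ≤ f, thus f = z. Since z = v, f = v. Since e = f and e | p, f | p. f = v, so v | p. v | y, so v | p + y. p + y > 0, so v ≤ p + y. Then v + m ≤ p + y + m.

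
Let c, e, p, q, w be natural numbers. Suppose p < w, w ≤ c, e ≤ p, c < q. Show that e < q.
p < w and w ≤ c, hence p < c. Since c < q, p < q. Because e ≤ p, e < q.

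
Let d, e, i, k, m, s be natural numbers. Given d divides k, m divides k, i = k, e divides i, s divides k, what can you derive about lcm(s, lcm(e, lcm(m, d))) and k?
lcm(s, lcm(e, lcm(m, d))) divides k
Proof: i = k and e divides i, thus e divides k. m divides k and d divides k, therefore lcm(m, d) divides k. Because e divides k, lcm(e, lcm(m, d)) divides k. s divides k, so lcm(s, lcm(e, lcm(m, d))) divides k.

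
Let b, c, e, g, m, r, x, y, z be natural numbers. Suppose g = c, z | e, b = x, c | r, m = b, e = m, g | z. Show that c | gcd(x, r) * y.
Since e = m and m = b, e = b. g = c and g | z, thus c | z. From z | e, c | e. Since e = b, c | b. b = x, so c | x. Since c | r, c | gcd(x, r). Then c | gcd(x, r) * y.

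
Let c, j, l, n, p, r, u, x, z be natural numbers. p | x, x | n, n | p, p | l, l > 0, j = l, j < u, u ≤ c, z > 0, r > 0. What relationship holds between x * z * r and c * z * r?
x * z * r < c * z * r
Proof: Because x | n and n | p, x | p. Because p | x, p = x. p | l, so x | l. l > 0, so x ≤ l. j < u and u ≤ c, thus j < c. j = l, so l < c. Since x ≤ l, x < c. Since z > 0, x * z < c * z. Since r > 0, x * z * r < c * z * r.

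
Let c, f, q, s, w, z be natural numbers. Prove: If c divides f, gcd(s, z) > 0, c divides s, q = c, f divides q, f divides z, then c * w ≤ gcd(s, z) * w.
From q = c and f divides q, f divides c. c divides f, so f = c. f divides z, so c divides z. c divides s, so c divides gcd(s, z). gcd(s, z) > 0, so c ≤ gcd(s, z). By multiplying by a non-negative, c * w ≤ gcd(s, z) * w.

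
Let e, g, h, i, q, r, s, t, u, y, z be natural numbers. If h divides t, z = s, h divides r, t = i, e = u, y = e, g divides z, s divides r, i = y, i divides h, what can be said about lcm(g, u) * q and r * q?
lcm(g, u) * q divides r * q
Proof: Since z = s and g divides z, g divides s. Since s divides r, g divides r. y = e and e = u, thus y = u. t = i and h divides t, thus h divides i. i divides h, so h = i. Since i = y, h = y. h divides r, so y divides r. y = u, so u divides r. Since g divides r, lcm(g, u) divides r. Then lcm(g, u) * q divides r * q.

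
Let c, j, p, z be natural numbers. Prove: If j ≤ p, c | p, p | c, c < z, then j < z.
c | p and p | c, hence c = p. Since c < z, p < z. Since j ≤ p, j < z.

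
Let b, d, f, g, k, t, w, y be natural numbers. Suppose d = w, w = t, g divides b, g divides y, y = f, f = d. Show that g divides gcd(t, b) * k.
Because f = d and d = w, f = w. w = t, so f = t. y = f and g divides y, therefore g divides f. Since f = t, g divides t. From g divides b, g divides gcd(t, b). Then g divides gcd(t, b) * k.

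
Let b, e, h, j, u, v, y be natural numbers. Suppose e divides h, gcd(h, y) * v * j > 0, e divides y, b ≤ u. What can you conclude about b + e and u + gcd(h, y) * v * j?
b + e ≤ u + gcd(h, y) * v * j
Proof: e divides h and e divides y, therefore e divides gcd(h, y). Then e divides gcd(h, y) * v. Then e divides gcd(h, y) * v * j. gcd(h, y) * v * j > 0, so e ≤ gcd(h, y) * v * j. Because b ≤ u, b + e ≤ u + gcd(h, y) * v * j.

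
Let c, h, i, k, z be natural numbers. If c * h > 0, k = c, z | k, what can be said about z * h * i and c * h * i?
z * h * i ≤ c * h * i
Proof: Since k = c and z | k, z | c. Then z * h | c * h. c * h > 0, so z * h ≤ c * h. Then z * h * i ≤ c * h * i.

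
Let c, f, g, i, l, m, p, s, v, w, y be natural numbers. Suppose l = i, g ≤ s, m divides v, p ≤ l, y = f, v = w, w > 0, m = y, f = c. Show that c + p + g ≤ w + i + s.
m = y and y = f, therefore m = f. Since v = w and m divides v, m divides w. m = f, so f divides w. w > 0, so f ≤ w. f = c, so c ≤ w. l = i and p ≤ l, thus p ≤ i. Since g ≤ s, p + g ≤ i + s. c ≤ w, so c + p + g ≤ w + i + s.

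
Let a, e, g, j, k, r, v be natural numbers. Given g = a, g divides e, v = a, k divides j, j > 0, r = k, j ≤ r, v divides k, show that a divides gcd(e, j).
Because g = a and g divides e, a divides e. k divides j and j > 0, thus k ≤ j. r = k and j ≤ r, therefore j ≤ k. Since k ≤ j, k = j. v divides k, so v divides j. v = a, so a divides j. From a divides e, a divides gcd(e, j).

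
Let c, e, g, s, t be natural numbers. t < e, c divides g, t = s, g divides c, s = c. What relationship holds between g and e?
g < e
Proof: t = s and s = c, so t = c. c divides g and g divides c, hence c = g. Since t = c, t = g. t < e, so g < e.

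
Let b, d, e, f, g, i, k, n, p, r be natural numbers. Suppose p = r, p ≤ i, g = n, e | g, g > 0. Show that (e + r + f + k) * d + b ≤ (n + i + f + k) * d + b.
e | g and g > 0, thus e ≤ g. Since g = n, e ≤ n. p = r and p ≤ i, thus r ≤ i. e ≤ n, so e + r ≤ n + i. Then e + r + f ≤ n + i + f. Then e + r + f + k ≤ n + i + f + k. Then (e + r + f + k) * d ≤ (n + i + f + k) * d. Then (e + r + f + k) * d + b ≤ (n + i + f + k) * d + b.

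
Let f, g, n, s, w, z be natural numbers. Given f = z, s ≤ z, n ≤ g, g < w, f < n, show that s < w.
From f = z and f < n, z < n. Because s ≤ z, s < n. n ≤ g and g < w, hence n < w. Since s < n, s < w.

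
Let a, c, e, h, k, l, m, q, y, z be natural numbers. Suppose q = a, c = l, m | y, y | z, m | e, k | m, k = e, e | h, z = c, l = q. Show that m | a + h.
l = q and q = a, hence l = a. From z = c and y | z, y | c. Since c = l, y | l. m | y, so m | l. Since l = a, m | a. From k = e and k | m, e | m. Since m | e, e = m. Since e | h, m | h. Since m | a, m | a + h.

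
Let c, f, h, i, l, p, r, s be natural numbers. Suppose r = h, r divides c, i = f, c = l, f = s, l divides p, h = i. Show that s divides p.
Since r = h and h = i, r = i. Since i = f, r = f. c = l and r divides c, thus r divides l. Since l divides p, r divides p. r = f, so f divides p. f = s, so s divides p.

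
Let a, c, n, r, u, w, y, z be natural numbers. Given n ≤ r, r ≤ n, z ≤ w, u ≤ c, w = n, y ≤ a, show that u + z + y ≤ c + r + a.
Since n ≤ r and r ≤ n, n = r. w = n, so w = r. Since z ≤ w, z ≤ r. y ≤ a, so z + y ≤ r + a. Since u ≤ c, u + z + y ≤ c + r + a.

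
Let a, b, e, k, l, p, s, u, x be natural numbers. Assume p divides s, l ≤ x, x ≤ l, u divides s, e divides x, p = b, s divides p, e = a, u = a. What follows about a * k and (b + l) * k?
a * k divides (b + l) * k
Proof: From s divides p and p divides s, s = p. Since p = b, s = b. Because u = a and u divides s, a divides s. s = b, so a divides b. x ≤ l and l ≤ x, therefore x = l. e = a and e divides x, therefore a divides x. x = l, so a divides l. a divides b, so a divides b + l. Then a * k divides (b + l) * k.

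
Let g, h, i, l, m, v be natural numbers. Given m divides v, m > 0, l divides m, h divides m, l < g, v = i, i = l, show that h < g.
Since v = i and i = l, v = l. From m divides v, m divides l. From l divides m, m = l. Since h divides m and m > 0, h ≤ m. m = l, so h ≤ l. Since l < g, h < g.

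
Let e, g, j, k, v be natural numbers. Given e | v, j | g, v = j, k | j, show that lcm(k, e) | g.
v = j and e | v, thus e | j. Because k | j, lcm(k, e) | j. j | g, so lcm(k, e) | g.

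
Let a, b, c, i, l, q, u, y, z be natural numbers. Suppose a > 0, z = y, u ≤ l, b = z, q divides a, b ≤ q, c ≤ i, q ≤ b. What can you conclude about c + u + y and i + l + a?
c + u + y ≤ i + l + a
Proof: Because c ≤ i and u ≤ l, c + u ≤ i + l. Since q ≤ b and b ≤ q, q = b. b = z, so q = z. Because z = y, q = y. q divides a and a > 0, thus q ≤ a. q = y, so y ≤ a. Since c + u ≤ i + l, c + u + y ≤ i + l + a.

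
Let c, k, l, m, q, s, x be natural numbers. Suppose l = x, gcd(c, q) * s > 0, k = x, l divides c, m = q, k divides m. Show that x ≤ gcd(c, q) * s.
l = x and l divides c, thus x divides c. Because m = q and k divides m, k divides q. Since k = x, x divides q. Since x divides c, x divides gcd(c, q). Then x divides gcd(c, q) * s. gcd(c, q) * s > 0, so x ≤ gcd(c, q) * s.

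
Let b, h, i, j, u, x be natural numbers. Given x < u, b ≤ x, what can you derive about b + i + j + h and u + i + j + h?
b + i + j + h < u + i + j + h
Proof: From b ≤ x and x < u, b < u. Then b + i < u + i. Then b + i + j < u + i + j. Then b + i + j + h < u + i + j + h.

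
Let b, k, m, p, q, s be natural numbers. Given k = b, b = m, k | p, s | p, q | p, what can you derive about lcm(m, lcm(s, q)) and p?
lcm(m, lcm(s, q)) | p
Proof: k = b and b = m, hence k = m. Since k | p, m | p. Because s | p and q | p, lcm(s, q) | p. Since m | p, lcm(m, lcm(s, q)) | p.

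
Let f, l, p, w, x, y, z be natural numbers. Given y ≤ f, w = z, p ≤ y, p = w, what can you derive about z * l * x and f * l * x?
z * l * x ≤ f * l * x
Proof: p = w and w = z, therefore p = z. Since p ≤ y and y ≤ f, p ≤ f. p = z, so z ≤ f. Then z * l ≤ f * l. Then z * l * x ≤ f * l * x.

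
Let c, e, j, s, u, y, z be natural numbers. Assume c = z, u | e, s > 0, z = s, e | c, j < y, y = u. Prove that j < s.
y = u and j < y, therefore j < u. Since c = z and z = s, c = s. Because e | c, e | s. Since u | e, u | s. Since s > 0, u ≤ s. j < u, so j < s.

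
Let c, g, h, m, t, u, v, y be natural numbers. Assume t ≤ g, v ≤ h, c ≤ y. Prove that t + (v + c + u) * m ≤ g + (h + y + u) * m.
c ≤ y, so c + u ≤ y + u. v ≤ h, so v + c + u ≤ h + y + u. Then (v + c + u) * m ≤ (h + y + u) * m. Since t ≤ g, t + (v + c + u) * m ≤ g + (h + y + u) * m.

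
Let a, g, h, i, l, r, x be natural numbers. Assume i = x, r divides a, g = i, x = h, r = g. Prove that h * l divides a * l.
From g = i and i = x, g = x. Since x = h, g = h. From r = g and r divides a, g divides a. Since g = h, h divides a. Then h * l divides a * l.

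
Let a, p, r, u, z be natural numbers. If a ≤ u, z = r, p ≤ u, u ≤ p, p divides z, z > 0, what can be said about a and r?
a ≤ r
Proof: From p ≤ u and u ≤ p, p = u. p divides z and z > 0, therefore p ≤ z. p = u, so u ≤ z. z = r, so u ≤ r. a ≤ u, so a ≤ r.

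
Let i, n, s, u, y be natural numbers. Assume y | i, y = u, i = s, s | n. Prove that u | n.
Since i = s and y | i, y | s. s | n, so y | n. y = u, so u | n.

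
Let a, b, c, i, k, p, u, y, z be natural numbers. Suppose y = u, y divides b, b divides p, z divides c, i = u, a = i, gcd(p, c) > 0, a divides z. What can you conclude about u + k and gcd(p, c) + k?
u + k ≤ gcd(p, c) + k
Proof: Because y = u and y divides b, u divides b. b divides p, so u divides p. Since a = i and i = u, a = u. a divides z and z divides c, so a divides c. Since a = u, u divides c. u divides p, so u divides gcd(p, c). From gcd(p, c) > 0, u ≤ gcd(p, c). Then u + k ≤ gcd(p, c) + k.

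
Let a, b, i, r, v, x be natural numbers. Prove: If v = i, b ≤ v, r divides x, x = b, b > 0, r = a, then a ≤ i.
Because x = b and r divides x, r divides b. b > 0, so r ≤ b. Since r = a, a ≤ b. v = i and b ≤ v, so b ≤ i. Because a ≤ b, a ≤ i.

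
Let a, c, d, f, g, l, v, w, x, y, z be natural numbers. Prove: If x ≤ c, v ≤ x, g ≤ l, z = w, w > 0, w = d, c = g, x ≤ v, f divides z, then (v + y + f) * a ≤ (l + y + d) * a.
x ≤ v and v ≤ x, so x = v. c = g and x ≤ c, therefore x ≤ g. g ≤ l, so x ≤ l. Since x = v, v ≤ l. Then v + y ≤ l + y. z = w and f divides z, so f divides w. w > 0, so f ≤ w. w = d, so f ≤ d. v + y ≤ l + y, so v + y + f ≤ l + y + d. By multiplying by a non-negative, (v + y + f) * a ≤ (l + y + d) * a.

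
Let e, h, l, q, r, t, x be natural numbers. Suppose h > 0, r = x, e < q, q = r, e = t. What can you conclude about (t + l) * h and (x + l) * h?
(t + l) * h < (x + l) * h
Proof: q = r and r = x, hence q = x. Since e = t and e < q, t < q. Because q = x, t < x. Then t + l < x + l. Since h > 0, by multiplying by a positive, (t + l) * h < (x + l) * h.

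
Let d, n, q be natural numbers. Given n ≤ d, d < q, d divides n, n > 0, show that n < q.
d divides n and n > 0, therefore d ≤ n. n ≤ d, so d = n. d < q, so n < q.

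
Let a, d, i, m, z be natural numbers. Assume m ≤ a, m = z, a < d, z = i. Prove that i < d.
m = z and z = i, so m = i. Because m ≤ a and a < d, m < d. m = i, so i < d.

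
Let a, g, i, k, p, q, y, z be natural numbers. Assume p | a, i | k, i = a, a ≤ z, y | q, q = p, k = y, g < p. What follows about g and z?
g < z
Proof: k = y and i | k, hence i | y. y | q, so i | q. q = p, so i | p. From i = a, a | p. Since p | a, p = a. Since g < p, g < a. Since a ≤ z, g < z.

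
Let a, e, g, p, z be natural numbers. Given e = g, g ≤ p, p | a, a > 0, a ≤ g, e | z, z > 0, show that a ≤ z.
Since p | a and a > 0, p ≤ a. Since g ≤ p, g ≤ a. Since a ≤ g, g = a. e = g, so e = a. e | z and z > 0, thus e ≤ z. e = a, so a ≤ z.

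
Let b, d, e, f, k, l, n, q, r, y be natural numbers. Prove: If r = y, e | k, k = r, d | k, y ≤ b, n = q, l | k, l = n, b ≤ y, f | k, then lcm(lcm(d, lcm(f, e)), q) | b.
k = r and r = y, thus k = y. Because y ≤ b and b ≤ y, y = b. Since k = y, k = b. f | k and e | k, hence lcm(f, e) | k. Since d | k, lcm(d, lcm(f, e)) | k. l = n and n = q, hence l = q. Since l | k, q | k. Since lcm(d, lcm(f, e)) | k, lcm(lcm(d, lcm(f, e)), q) | k. Since k = b, lcm(lcm(d, lcm(f, e)), q) | b.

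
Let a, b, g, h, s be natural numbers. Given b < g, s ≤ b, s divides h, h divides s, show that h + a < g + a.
Since s divides h and h divides s, s = h. Because s ≤ b and b < g, s < g. Since s = h, h < g. Then h + a < g + a.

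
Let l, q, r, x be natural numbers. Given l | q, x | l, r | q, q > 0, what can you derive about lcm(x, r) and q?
lcm(x, r) ≤ q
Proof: x | l and l | q, thus x | q. Since r | q, lcm(x, r) | q. Since q > 0, lcm(x, r) ≤ q.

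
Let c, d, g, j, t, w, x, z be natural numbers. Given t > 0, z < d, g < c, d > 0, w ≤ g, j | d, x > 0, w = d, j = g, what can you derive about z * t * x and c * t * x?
z * t * x < c * t * x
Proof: Since w = d and w ≤ g, d ≤ g. Since j = g and j | d, g | d. Since d > 0, g ≤ d. Since d ≤ g, d = g. z < d, so z < g. g < c, so z < c. Since t > 0, z * t < c * t. Because x > 0, z * t * x < c * t * x.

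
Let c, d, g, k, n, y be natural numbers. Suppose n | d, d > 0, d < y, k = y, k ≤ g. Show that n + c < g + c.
Since n | d and d > 0, n ≤ d. Since k = y and k ≤ g, y ≤ g. Because d < y, d < g. Since n ≤ d, n < g. Then n + c < g + c.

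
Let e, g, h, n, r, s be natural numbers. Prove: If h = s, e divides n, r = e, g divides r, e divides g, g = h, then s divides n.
r = e and g divides r, so g divides e. Since e divides g, e = g. Since g = h, e = h. Since e divides n, h divides n. h = s, so s divides n.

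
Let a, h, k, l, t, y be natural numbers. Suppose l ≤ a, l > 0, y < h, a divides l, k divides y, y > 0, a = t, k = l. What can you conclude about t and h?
t < h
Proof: Because a divides l and l > 0, a ≤ l. Because l ≤ a, l = a. Because a = t, l = t. k divides y and y > 0, therefore k ≤ y. k = l, so l ≤ y. Since y < h, l < h. l = t, so t < h.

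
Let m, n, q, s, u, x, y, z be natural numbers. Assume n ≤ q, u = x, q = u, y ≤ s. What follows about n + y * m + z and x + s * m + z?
n + y * m + z ≤ x + s * m + z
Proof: q = u and u = x, hence q = x. Since n ≤ q, n ≤ x. y ≤ s. By multiplying by a non-negative, y * m ≤ s * m. Then y * m + z ≤ s * m + z. Because n ≤ x, n + y * m + z ≤ x + s * m + z.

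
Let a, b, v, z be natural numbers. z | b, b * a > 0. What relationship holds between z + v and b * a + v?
z + v ≤ b * a + v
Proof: z | b, thus z | b * a. b * a > 0, so z ≤ b * a. Then z + v ≤ b * a + v.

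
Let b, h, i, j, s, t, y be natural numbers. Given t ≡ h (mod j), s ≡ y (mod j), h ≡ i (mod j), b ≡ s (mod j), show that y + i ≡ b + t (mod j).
b ≡ s (mod j) and s ≡ y (mod j), hence b ≡ y (mod j). From t ≡ h (mod j) and h ≡ i (mod j), t ≡ i (mod j). Since b ≡ y (mod j), by adding congruences, b + t ≡ y + i (mod j). Then y + i ≡ b + t (mod j).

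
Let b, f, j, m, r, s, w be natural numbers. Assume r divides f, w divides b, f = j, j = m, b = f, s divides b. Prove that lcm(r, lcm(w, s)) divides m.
f = j and j = m, so f = m. From w divides b and s divides b, lcm(w, s) divides b. Since b = f, lcm(w, s) divides f. Since r divides f, lcm(r, lcm(w, s)) divides f. f = m, so lcm(r, lcm(w, s)) divides m.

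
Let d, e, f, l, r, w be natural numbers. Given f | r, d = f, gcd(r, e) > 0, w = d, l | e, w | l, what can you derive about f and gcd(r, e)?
f ≤ gcd(r, e)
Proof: Since w = d and d = f, w = f. w | l, so f | l. Since l | e, f | e. From f | r, f | gcd(r, e). Since gcd(r, e) > 0, f ≤ gcd(r, e).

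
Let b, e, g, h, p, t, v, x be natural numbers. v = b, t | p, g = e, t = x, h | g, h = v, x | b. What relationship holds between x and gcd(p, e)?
x | gcd(p, e)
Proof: t = x and t | p, hence x | p. h = v and h | g, therefore v | g. From g = e, v | e. v = b, so b | e. Since x | b, x | e. x | p, so x | gcd(p, e).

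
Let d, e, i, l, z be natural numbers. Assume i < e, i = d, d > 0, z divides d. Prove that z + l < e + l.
From z divides d and d > 0, z ≤ d. Since i = d and i < e, d < e. z ≤ d, so z < e. Then z + l < e + l.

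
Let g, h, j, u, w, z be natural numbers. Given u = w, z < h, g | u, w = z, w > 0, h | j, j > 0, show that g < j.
u = w and g | u, thus g | w. Because w > 0, g ≤ w. w = z, so g ≤ z. From h | j and j > 0, h ≤ j. z < h, so z < j. Since g ≤ z, g < j.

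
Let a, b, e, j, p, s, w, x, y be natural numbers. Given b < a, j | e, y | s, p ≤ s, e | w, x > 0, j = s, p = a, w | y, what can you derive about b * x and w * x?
b * x < w * x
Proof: j | e and e | w, so j | w. Since j = s, s | w. w | y and y | s, therefore w | s. Since s | w, s = w. Since p = a and p ≤ s, a ≤ s. b < a, so b < s. Since s = w, b < w. Since x > 0, b * x < w * x.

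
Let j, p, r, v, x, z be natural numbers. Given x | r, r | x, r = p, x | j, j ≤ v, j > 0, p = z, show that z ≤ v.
From r = p and p = z, r = z. x | r and r | x, thus x = r. Since x | j and j > 0, x ≤ j. From x = r, r ≤ j. Since r = z, z ≤ j. Since j ≤ v, z ≤ v.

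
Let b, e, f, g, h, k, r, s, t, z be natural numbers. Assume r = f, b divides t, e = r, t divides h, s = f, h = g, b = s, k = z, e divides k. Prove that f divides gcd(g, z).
From b = s and b divides t, s divides t. Since s = f, f divides t. h = g and t divides h, so t divides g. Since f divides t, f divides g. e = r and r = f, hence e = f. k = z and e divides k, thus e divides z. e = f, so f divides z. Since f divides g, f divides gcd(g, z).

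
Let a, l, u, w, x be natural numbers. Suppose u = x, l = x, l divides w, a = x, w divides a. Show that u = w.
From l = x and l divides w, x divides w. a = x and w divides a, thus w divides x. x divides w, so x = w. u = x, so u = w.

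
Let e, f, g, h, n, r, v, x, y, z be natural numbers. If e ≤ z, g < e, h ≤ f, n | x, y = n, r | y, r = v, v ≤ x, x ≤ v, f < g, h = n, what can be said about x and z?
x < z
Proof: From v ≤ x and x ≤ v, v = x. Since r = v and r | y, v | y. v = x, so x | y. Since y = n, x | n. n | x, so n = x. Since h = n, h = x. Since f < g and g < e, f < e. Since e ≤ z, f < z. h ≤ f, so h < z. h = x, so x < z.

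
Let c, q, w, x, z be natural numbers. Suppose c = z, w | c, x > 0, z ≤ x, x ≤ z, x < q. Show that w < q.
From z ≤ x and x ≤ z, z = x. Because c = z, c = x. Since w | c, w | x. From x > 0, w ≤ x. x < q, so w < q.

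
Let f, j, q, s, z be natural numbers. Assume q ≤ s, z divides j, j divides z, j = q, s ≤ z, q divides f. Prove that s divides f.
z divides j and j divides z, thus z = j. Since j = q, z = q. Because s ≤ z, s ≤ q. Because q ≤ s, q = s. Since q divides f, s divides f.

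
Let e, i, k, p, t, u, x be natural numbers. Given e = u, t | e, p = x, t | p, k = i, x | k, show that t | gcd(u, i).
Because e = u and t | e, t | u. p = x and t | p, hence t | x. k = i and x | k, therefore x | i. t | x, so t | i. t | u, so t | gcd(u, i).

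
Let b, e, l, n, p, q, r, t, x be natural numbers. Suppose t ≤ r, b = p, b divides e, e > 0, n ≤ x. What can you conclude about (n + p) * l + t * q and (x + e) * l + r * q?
(n + p) * l + t * q ≤ (x + e) * l + r * q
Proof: Because b divides e and e > 0, b ≤ e. b = p, so p ≤ e. Since n ≤ x, n + p ≤ x + e. By multiplying by a non-negative, (n + p) * l ≤ (x + e) * l. From t ≤ r, by multiplying by a non-negative, t * q ≤ r * q. Since (n + p) * l ≤ (x + e) * l, (n + p) * l + t * q ≤ (x + e) * l + r * q.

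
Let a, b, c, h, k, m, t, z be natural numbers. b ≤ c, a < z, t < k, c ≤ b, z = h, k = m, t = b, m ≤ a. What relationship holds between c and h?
c < h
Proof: b ≤ c and c ≤ b, hence b = c. k = m and t < k, therefore t < m. Since m ≤ a, t < a. t = b, so b < a. Since b = c, c < a. z = h and a < z, therefore a < h. Since c < a, c < h.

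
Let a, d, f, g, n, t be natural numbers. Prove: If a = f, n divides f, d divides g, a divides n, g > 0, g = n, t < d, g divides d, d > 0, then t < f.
d divides g and g > 0, therefore d ≤ g. From g divides d and d > 0, g ≤ d. d ≤ g, so d = g. Since g = n, d = n. a = f and a divides n, thus f divides n. Since n divides f, n = f. d = n, so d = f. From t < d, t < f.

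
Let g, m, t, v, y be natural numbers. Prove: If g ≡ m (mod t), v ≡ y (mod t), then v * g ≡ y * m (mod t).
Because v ≡ y (mod t) and g ≡ m (mod t), by multiplying congruences, v * g ≡ y * m (mod t).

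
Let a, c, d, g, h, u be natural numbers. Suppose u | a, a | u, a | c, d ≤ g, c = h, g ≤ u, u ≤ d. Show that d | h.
From a | u and u | a, a = u. Because d ≤ g and g ≤ u, d ≤ u. u ≤ d, so u = d. a = u, so a = d. c = h and a | c, hence a | h. a = d, so d | h.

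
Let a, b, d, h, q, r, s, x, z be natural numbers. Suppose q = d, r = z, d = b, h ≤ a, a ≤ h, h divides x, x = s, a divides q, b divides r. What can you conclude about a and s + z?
a divides s + z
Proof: Because h ≤ a and a ≤ h, h = a. From h divides x, a divides x. x = s, so a divides s. Because q = d and d = b, q = b. Because a divides q, a divides b. Since r = z and b divides r, b divides z. Since a divides b, a divides z. a divides s, so a divides s + z.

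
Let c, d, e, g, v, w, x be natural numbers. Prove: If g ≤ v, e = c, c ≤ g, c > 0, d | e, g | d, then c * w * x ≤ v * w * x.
Because e = c and d | e, d | c. Since g | d, g | c. Since c > 0, g ≤ c. c ≤ g, so g = c. Since g ≤ v, c ≤ v. Then c * w ≤ v * w. Then c * w * x ≤ v * w * x.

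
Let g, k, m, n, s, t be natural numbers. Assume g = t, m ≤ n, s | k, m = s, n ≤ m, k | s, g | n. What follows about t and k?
t | k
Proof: From s | k and k | s, s = k. m = s, so m = k. n ≤ m and m ≤ n, thus n = m. Since g | n, g | m. m = k, so g | k. Since g = t, t | k.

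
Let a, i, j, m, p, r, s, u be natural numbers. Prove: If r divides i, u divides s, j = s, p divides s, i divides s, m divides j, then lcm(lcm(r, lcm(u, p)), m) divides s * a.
r divides i and i divides s, hence r divides s. Since u divides s and p divides s, lcm(u, p) divides s. Since r divides s, lcm(r, lcm(u, p)) divides s. j = s and m divides j, therefore m divides s. From lcm(r, lcm(u, p)) divides s, lcm(lcm(r, lcm(u, p)), m) divides s. Then lcm(lcm(r, lcm(u, p)), m) divides s * a.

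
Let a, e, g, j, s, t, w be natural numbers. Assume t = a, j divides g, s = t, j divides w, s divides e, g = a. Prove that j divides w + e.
g = a and j divides g, thus j divides a. Because s = t and s divides e, t divides e. t = a, so a divides e. Since j divides a, j divides e. Since j divides w, j divides w + e.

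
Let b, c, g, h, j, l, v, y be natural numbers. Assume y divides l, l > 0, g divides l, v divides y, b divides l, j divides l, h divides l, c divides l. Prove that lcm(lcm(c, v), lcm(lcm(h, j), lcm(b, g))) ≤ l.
From v divides y and y divides l, v divides l. c divides l, so lcm(c, v) divides l. h divides l and j divides l, hence lcm(h, j) divides l. Because b divides l and g divides l, lcm(b, g) divides l. lcm(h, j) divides l, so lcm(lcm(h, j), lcm(b, g)) divides l. lcm(c, v) divides l, so lcm(lcm(c, v), lcm(lcm(h, j), lcm(b, g))) divides l. l > 0, so lcm(lcm(c, v), lcm(lcm(h, j), lcm(b, g))) ≤ l.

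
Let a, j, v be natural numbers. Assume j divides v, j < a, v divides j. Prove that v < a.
j divides v and v divides j, therefore j = v. Since j < a, v < a.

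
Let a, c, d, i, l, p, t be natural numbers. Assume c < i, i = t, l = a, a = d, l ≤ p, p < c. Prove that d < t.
l = a and a = d, thus l = d. i = t and c < i, therefore c < t. From p < c, p < t. l ≤ p, so l < t. Since l = d, d < t.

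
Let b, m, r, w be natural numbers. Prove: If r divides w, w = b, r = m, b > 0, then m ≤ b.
w = b and r divides w, therefore r divides b. Since r = m, m divides b. b > 0, so m ≤ b.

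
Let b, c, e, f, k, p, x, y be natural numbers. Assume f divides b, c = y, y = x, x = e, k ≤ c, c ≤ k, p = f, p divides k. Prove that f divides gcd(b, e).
Since c = y and y = x, c = x. Since x = e, c = e. Because k ≤ c and c ≤ k, k = c. p = f and p divides k, therefore f divides k. From k = c, f divides c. c = e, so f divides e. From f divides b, f divides gcd(b, e).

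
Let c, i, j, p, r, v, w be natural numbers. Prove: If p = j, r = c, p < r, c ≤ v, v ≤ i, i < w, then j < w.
Because r = c and p < r, p < c. From p = j, j < c. Since c ≤ v, j < v. From v ≤ i and i < w, v < w. j < v, so j < w.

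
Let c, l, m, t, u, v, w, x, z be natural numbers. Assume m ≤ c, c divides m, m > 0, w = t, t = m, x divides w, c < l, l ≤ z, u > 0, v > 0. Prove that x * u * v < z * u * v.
c divides m and m > 0, hence c ≤ m. From m ≤ c, m = c. w = t and t = m, thus w = m. x divides w, so x divides m. Since m > 0, x ≤ m. Since m = c, x ≤ c. c < l and l ≤ z, hence c < z. x ≤ c, so x < z. Because u > 0, by multiplying by a positive, x * u < z * u. Combined with v > 0, by multiplying by a positive, x * u * v < z * u * v.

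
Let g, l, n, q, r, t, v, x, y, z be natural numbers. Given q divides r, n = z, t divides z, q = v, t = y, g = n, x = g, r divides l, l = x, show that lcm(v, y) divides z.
l = x and x = g, so l = g. q divides r and r divides l, thus q divides l. l = g, so q divides g. g = n, so q divides n. Since n = z, q divides z. Since q = v, v divides z. t = y and t divides z, therefore y divides z. v divides z, so lcm(v, y) divides z.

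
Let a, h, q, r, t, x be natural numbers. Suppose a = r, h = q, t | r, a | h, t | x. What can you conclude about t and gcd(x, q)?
t | gcd(x, q)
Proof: a = r and a | h, therefore r | h. h = q, so r | q. From t | r, t | q. Since t | x, t | gcd(x, q).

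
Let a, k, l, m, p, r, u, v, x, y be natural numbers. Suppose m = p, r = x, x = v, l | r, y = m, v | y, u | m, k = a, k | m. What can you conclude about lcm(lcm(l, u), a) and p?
lcm(lcm(l, u), a) | p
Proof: r = x and x = v, therefore r = v. Because l | r, l | v. y = m and v | y, thus v | m. Since l | v, l | m. u | m, so lcm(l, u) | m. k = a and k | m, so a | m. Since lcm(l, u) | m, lcm(lcm(l, u), a) | m. Since m = p, lcm(lcm(l, u), a) | p.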